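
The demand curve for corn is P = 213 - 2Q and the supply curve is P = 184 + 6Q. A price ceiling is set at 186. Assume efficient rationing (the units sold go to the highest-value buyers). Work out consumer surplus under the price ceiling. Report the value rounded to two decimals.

8.89

Without the control, 213 - 2Q = 184 + 6Q so Q* = 3.625 and P* = 205.75.
At the ceiling price 186, quantity supplied is (186 - 184)/6 = 0.3333; supply is the short side, so Q = 0.3333 trades at P = 186.
The demand price at Q = 0.3333 is 212.3333. CS is the trapezoid between demand and 186 over [0, 0.3333]: (1/2)[(213 - 186) + (212.3333 - 186)](0.3333) = 8.8889.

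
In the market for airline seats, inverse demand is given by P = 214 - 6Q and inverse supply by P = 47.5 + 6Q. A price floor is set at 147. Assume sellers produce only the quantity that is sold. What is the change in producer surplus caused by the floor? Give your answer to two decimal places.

Free-market equilibrium: 214 - 6Q = 47.5 + 6Q gives Q* = 13.875, P* = 130.75.
At the floor price 147, quantity demanded is (214 - 147)/6 = 11.1667; demand is the short side, so Q = 11.1667 trades at P = 147.
PS goes from (1/2)(13.875)(83.25) = 577.5469 to 737 (computed as (147 - 47.5)(11.1667) - (1/2)(6)(11.1667)^2), a change of 159.4531.

159.45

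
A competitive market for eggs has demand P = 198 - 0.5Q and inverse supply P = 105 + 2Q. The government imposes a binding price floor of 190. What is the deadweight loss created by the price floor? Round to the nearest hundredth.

561.80

Without the control, 198 - 0.5Q = 105 + 2Q so Q* = 37.2 and P* = 179.4.
At P = 190, buyers demand (198 - 190)/0.5 = 16 while sellers would supply more, so the quantity traded is 16 at price 190.
The lost-trades triangle has base Q* - 16 = 21.2 and height equal to the gap between the curves at Q = 16, which is 190 - 137 = 53. DWL = (1/2)(21.2)(53) = 561.8.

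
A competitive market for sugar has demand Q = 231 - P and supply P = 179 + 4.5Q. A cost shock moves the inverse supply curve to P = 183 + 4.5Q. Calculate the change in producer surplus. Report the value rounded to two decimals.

Rewriting demand in inverse form: P = 231 - Q.
Initial equilibrium: Q_0 = 9.4545, P_0 = 221.5455; CS_0 = (1/2)(9.4545)(9.4545) = 44.6942, PS_0 = (1/2)(9.4545)(42.5455) = 201.124.
New equilibrium: 231 - Q = 183 + 4.5Q gives Q_1 = 8.7273, P_1 = 222.2727; CS_1 = 38.0826, PS_1 = 171.3719.
Change in producer surplus = 171.3719 - 201.124 = -29.7521.

-29.75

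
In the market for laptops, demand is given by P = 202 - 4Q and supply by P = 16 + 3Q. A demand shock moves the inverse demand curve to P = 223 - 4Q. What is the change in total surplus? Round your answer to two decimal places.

Initial equilibrium: Q_0 = 26.5714, P_0 = 95.7143; CS_0 = (1/2)(26.5714)(106.2857) = 1412.0816, PS_0 = (1/2)(26.5714)(79.7143) = 1059.0612.
New equilibrium: 223 - 4Q = 16 + 3Q gives Q_1 = 29.5714, P_1 = 104.7143; CS_1 = 1748.9388, PS_1 = 1311.7041.
Change in total surplus = (1748.9388 + 1311.7041) - (1412.0816 + 1059.0612) = 589.5.

589.50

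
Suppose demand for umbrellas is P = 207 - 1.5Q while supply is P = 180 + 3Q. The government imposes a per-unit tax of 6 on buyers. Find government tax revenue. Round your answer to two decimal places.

28.00

Pre-tax equilibrium: 207 - 1.5Q = 180 + 3Q gives Q* = 6, P* = 198.
With the tax, buyers' net willingness to pay falls by 6: (207 - 6) - 1.5Q = 180 + 3Q, so Q_t = 4.6667. Buyers pay P_b = 200; sellers receive P_s = P_b - 6 = 194.
Revenue is the tax times quantity traded: 6 x 4.6667 = 28.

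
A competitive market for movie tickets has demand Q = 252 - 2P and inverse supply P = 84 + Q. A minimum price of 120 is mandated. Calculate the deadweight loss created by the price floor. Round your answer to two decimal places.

192.00

Rewriting demand in inverse form: P = 126 - 0.5Q.
Without the control, 126 - 0.5Q = 84 + Q so Q* = 28 and P* = 112.
At the floor price 120, quantity demanded is (126 - 120)/0.5 = 12; demand is the short side, so Q = 12 trades at P = 120.
The lost-trades triangle has base Q* - 12 = 16 and height equal to the gap between the curves at Q = 12, which is 120 - 96 = 24. DWL = (1/2)(16)(24) = 192.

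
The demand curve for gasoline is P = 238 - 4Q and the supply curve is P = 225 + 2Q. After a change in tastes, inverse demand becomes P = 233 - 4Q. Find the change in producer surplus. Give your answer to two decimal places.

Initial equilibrium: Q_0 = 2.1667, P_0 = 229.3333; CS_0 = (1/2)(2.1667)(8.6667) = 9.3889, PS_0 = (1/2)(2.1667)(4.3333) = 4.6944.
New equilibrium: 233 - 4Q = 225 + 2Q gives Q_1 = 1.3333, P_1 = 227.6667; CS_1 = 3.5556, PS_1 = 1.7778.
Change in producer surplus = 1.7778 - 4.6944 = -2.9167.

-2.92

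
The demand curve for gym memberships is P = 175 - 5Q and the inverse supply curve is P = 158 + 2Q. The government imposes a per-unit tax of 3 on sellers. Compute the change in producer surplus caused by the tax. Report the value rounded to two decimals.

Without the tax, 175 - 5Q = 158 + 2Q so Q* = 2.4286 and P* = 162.8571.
With the tax, sellers need 3 more per unit: 175 - 5Q = 158 + 2Q + 3, so Q_t = 2. Buyers pay P_b = 165; sellers receive P_s = P_b - 3 = 162.
Producers lose the trapezoid between P_s and P* out to Q_t plus the triangle from Q_t to Q*: change in PS = 4 - 5.898 = -1.898.

-1.90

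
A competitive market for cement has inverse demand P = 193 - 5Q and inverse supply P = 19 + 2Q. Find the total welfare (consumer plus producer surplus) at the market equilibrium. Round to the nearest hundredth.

Set 193 - 5Q = 19 + 2Q, which gives 174 = 7Q, so Q* = 24.8571 and P* = 193 - 5(24.8571) = 68.7143.
Total surplus is the full triangle between the curves from 0 to Q*: (1/2)(24.8571)(193 - 19) = 2162.5714.

2162.57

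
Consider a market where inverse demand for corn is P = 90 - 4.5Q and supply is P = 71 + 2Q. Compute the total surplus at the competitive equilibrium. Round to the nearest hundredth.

Set 90 - 4.5Q = 71 + 2Q, which gives 19 = 6.5Q, so Q* = 2.9231 and P* = 90 - 4.5(2.9231) = 76.8462.
Total surplus is the full triangle between the curves from 0 to Q*: (1/2)(2.9231)(90 - 71) = 27.7692.

27.77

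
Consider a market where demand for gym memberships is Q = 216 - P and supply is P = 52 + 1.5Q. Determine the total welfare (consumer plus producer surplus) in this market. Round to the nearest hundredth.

Rewriting demand in inverse form: P = 216 - Q.
Setting demand equal to supply, 164 = 2.5Q, so Q* = 65.6 and P* = 150.4.
CS = (1/2)(65.6)(65.6) = 2151.68 and PS = (1/2)(65.6)(98.4) = 3227.52, so total surplus = 5379.2.

5379.20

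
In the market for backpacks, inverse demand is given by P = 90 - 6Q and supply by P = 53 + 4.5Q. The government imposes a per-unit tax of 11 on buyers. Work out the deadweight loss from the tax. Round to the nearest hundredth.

Pre-tax equilibrium: 90 - 6Q = 53 + 4.5Q gives Q* = 3.5238, P* = 68.8571.
A tax on buyers shifts demand down by 11: (90 - 11) - 6Q = 53 + 4.5Q, so Q_t = 2.4762. Buyers pay P_b = 75.1429; sellers receive P_s = P_b - 11 = 64.1429.
The welfare triangle lost has base Q* - Q_t = 1.0476 and height t = 11, so DWL = (1/2)(1.0476)(11) = 5.7619.

5.76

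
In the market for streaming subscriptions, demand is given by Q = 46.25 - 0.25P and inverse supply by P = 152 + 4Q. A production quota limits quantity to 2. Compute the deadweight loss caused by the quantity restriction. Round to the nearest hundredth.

Rewriting demand in inverse form: P = 185 - 4Q.
Without the quota, 185 - 4Q = 152 + 4Q gives Q* = 4.125.
At Q = 2 the demand price is 185 - 4(2) = 177 and the supply price is 152 + 4(2) = 160.
DWL = (1/2)(gap between curves at 2) x (Q* - 2) = (1/2)(17)(2.125) = 18.0625.

18.06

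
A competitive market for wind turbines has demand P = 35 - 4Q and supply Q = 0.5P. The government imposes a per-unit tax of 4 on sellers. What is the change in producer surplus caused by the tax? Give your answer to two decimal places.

Rewriting supply in inverse form: P = 2Q.
Pre-tax equilibrium: 35 - 4Q = 2Q gives Q* = 5.8333, P* = 11.6667.
A tax on sellers shifts supply up by 4: 35 - 4Q = 2Q + 4, so Q_t = 5.1667. Buyers pay P_b = 14.3333; sellers receive P_s = P_b - 4 = 10.3333.
Producers lose the trapezoid between P_s and P* out to Q_t plus the triangle from Q_t to Q*: change in PS = 26.6944 - 34.0278 = -7.3333.

-7.33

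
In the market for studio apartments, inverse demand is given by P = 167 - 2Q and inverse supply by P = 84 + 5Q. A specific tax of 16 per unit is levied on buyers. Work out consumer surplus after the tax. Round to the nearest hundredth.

91.61

Pre-tax equilibrium: 167 - 2Q = 84 + 5Q gives Q* = 11.8571, P* = 143.2857.
A tax on buyers shifts demand down by 16: (167 - 16) - 2Q = 84 + 5Q, so Q_t = 9.5714. Buyers pay P_b = 147.8571; sellers receive P_s = P_b - 16 = 131.8571.
Consumer surplus is the triangle under demand above P_b: (1/2)(9.5714)(167 - 147.8571) = 91.6122.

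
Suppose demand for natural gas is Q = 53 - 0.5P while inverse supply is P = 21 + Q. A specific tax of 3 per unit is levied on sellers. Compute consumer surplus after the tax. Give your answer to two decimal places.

Rewriting demand in inverse form: P = 106 - 2Q.
Without the tax, 106 - 2Q = 21 + Q so Q* = 28.3333 and P* = 49.3333.
A tax on sellers shifts supply up by 3: 106 - 2Q = 21 + Q + 3, so Q_t = 27.3333. Buyers pay P_b = 51.3333; sellers receive P_s = P_b - 3 = 48.3333.
Consumer surplus is the triangle under demand above P_b: (1/2)(27.3333)(106 - 51.3333) = 747.1111.

747.11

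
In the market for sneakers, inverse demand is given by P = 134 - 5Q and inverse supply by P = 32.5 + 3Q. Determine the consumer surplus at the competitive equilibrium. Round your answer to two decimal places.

402.43

Setting demand equal to supply, 101.5 = 8Q, so Q* = 12.6875 and P* = 70.5625.
CS is the area between the demand curve and P* from 0 to Q*: (1/2)(12.6875)(63.4375) = 402.4316.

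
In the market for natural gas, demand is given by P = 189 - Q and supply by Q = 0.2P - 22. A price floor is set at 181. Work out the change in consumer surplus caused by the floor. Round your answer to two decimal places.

-54.68

Rewriting supply in inverse form: P = 110 + 5Q.
Without the control, 189 - Q = 110 + 5Q so Q* = 13.1667 and P* = 175.8333.
At the floor price 181, quantity demanded is (189 - 181)/1 = 8; demand is the short side, so Q = 8 trades at P = 181.
CS goes from (1/2)(13.1667)(13.1667) = 86.6806 to 32 (computed as (189 - 181)(8) - (1/2)(1)(8)^2), a change of -54.6806.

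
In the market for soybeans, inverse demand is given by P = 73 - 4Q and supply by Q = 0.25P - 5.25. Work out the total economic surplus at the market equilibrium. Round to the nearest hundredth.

169.00

Rewriting supply in inverse form: P = 21 + 4Q.
Setting demand equal to supply, 52 = 8Q, so Q* = 6.5 and P* = 47.
Total surplus is the full triangle between the curves from 0 to Q*: (1/2)(6.5)(73 - 21) = 169.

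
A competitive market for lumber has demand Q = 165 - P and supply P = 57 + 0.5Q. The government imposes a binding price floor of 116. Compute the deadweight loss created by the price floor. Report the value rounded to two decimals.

Rewriting demand in inverse form: P = 165 - Q.
Free-market equilibrium: 165 - Q = 57 + 0.5Q gives Q* = 72, P* = 93.
At P = 116, buyers demand (165 - 116)/1 = 49 while sellers would supply more, so the quantity traded is 49 at price 116.
At Q = 49 the demand price is 116 and the supply price is 81.5. Deadweight loss is the triangle between the curves from 49 to 72: (1/2)(116 - 81.5)(72 - 49) = 396.75.

396.75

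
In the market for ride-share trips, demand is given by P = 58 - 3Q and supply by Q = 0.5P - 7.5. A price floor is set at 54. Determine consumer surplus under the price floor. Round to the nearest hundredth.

2.67

Rewriting supply in inverse form: P = 15 + 2Q.
Without the control, 58 - 3Q = 15 + 2Q so Q* = 8.6 and P* = 32.2.
At P = 54, buyers demand (58 - 54)/3 = 1.3333 while sellers would supply more, so the quantity traded is 1.3333 at price 54.
CS is the triangle under demand above 54: (1/2)(1.3333)(58 - 54) = 2.6667.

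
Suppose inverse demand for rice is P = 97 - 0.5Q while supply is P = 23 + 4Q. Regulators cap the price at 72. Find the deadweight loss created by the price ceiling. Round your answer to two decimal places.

Without the control, 97 - 0.5Q = 23 + 4Q so Q* = 16.4444 and P* = 88.7778.
At the ceiling price 72, quantity supplied is (72 - 23)/4 = 12.25; supply is the short side, so Q = 12.25 trades at P = 72.
At Q = 12.25 the demand price is 90.875 and the supply price is 72. Deadweight loss is the triangle between the curves from 12.25 to 16.4444: (1/2)(90.875 - 72)(16.4444 - 12.25) = 39.5851.

39.59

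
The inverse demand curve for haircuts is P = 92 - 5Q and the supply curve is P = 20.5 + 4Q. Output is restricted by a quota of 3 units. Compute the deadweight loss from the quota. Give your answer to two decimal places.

110.01

Unrestricted equilibrium: Q* = (92 - 20.5)/(5 + 4) = 7.9444.
At Q = 3 the demand price is 92 - 5(3) = 77 and the supply price is 20.5 + 4(3) = 32.5.
Deadweight loss is the triangle between the curves from 3 to 7.9444: (1/2)(77 - 32.5)(7.9444 - 3) = 110.0139.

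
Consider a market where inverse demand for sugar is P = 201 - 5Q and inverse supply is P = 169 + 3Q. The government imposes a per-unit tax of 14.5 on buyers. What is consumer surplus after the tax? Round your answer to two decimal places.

Pre-tax equilibrium: 201 - 5Q = 169 + 3Q gives Q* = 4, P* = 181.
A tax on buyers shifts demand down by 14.5: (201 - 14.5) - 5Q = 169 + 3Q, so Q_t = 2.1875. Buyers pay P_b = 190.0625; sellers receive P_s = P_b - 14.5 = 175.5625.
Consumer surplus is the triangle under demand above P_b: (1/2)(2.1875)(201 - 190.0625) = 11.9629.

11.96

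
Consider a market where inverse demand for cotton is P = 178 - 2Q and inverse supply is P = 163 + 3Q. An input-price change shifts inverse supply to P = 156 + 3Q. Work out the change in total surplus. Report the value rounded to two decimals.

25.90

Initial equilibrium: Q_0 = 3, P_0 = 172; CS_0 = (1/2)(3)(6) = 9, PS_0 = (1/2)(3)(9) = 13.5.
New equilibrium: 178 - 2Q = 156 + 3Q gives Q_1 = 4.4, P_1 = 169.2; CS_1 = 19.36, PS_1 = 29.04.
Change in total surplus = (19.36 + 29.04) - (9 + 13.5) = 25.9.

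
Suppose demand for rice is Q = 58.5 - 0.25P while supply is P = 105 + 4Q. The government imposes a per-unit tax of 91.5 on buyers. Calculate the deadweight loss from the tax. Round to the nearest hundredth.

523.27

Rewriting demand in inverse form: P = 234 - 4Q.
Pre-tax equilibrium: 234 - 4Q = 105 + 4Q gives Q* = 16.125, P* = 169.5.
With the tax, buyers' net willingness to pay falls by 91.5: (234 - 91.5) - 4Q = 105 + 4Q, so Q_t = 4.6875. Buyers pay P_b = 215.25; sellers receive P_s = P_b - 91.5 = 123.75.
The welfare triangle lost has base Q* - Q_t = 11.4375 and height t = 91.5, so DWL = (1/2)(11.4375)(91.5) = 523.2656.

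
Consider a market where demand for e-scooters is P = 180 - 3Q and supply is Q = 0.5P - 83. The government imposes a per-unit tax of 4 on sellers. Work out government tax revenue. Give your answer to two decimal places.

Rewriting supply in inverse form: P = 166 + 2Q.
Without the tax, 180 - 3Q = 166 + 2Q so Q* = 2.8 and P* = 171.6.
A tax on sellers shifts supply up by 4: 180 - 3Q = 166 + 2Q + 4, so Q_t = 2. Buyers pay P_b = 174; sellers receive P_s = P_b - 4 = 170.
Revenue is the tax times quantity traded: 4 x 2 = 8.

8.00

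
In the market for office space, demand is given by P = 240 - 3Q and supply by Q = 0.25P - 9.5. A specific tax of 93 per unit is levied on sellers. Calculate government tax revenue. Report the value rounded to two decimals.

Rewriting supply in inverse form: P = 38 + 4Q.
Pre-tax equilibrium: 240 - 3Q = 38 + 4Q gives Q* = 28.8571, P* = 153.4286.
With the tax, sellers need 93 more per unit: 240 - 3Q = 38 + 4Q + 93, so Q_t = 15.5714. Buyers pay P_b = 193.2857; sellers receive P_s = P_b - 93 = 100.2857.
Tax revenue = t x Q_t = 93 x 15.5714 = 1448.1429.

1448.14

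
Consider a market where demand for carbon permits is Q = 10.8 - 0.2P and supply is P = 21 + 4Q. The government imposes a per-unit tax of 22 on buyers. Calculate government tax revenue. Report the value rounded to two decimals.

26.89

Rewriting demand in inverse form: P = 54 - 5Q.
Pre-tax equilibrium: 54 - 5Q = 21 + 4Q gives Q* = 3.6667, P* = 35.6667.
A tax on buyers shifts demand down by 22: (54 - 22) - 5Q = 21 + 4Q, so Q_t = 1.2222. Buyers pay P_b = 47.8889; sellers receive P_s = P_b - 22 = 25.8889.
Revenue is the tax times quantity traded: 22 x 1.2222 = 26.8889.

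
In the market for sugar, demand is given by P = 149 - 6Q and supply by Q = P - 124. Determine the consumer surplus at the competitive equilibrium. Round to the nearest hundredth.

Rewriting supply in inverse form: P = 124 + Q.
Set 149 - 6Q = 124 + Q, which gives 25 = 7Q, so Q* = 3.5714 and P* = 149 - 6(3.5714) = 127.5714.
Consumer surplus is the triangle under demand above P*: (1/2)(3.5714)(149 - 127.5714) = (1/2)(3.5714)(21.4286) = 38.2653.

38.27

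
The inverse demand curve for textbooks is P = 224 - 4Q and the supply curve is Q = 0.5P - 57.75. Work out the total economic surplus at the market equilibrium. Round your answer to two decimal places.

Rewriting supply in inverse form: P = 115.5 + 2Q.
Setting demand equal to supply, 108.5 = 6Q, so Q* = 18.0833 and P* = 151.6667.
Total surplus is the full triangle between the curves from 0 to Q*: (1/2)(18.0833)(224 - 115.5) = 981.0208.

981.02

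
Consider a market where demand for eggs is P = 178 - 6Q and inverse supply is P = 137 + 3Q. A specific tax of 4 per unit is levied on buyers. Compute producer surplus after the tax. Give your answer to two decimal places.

25.35

Without the tax, 178 - 6Q = 137 + 3Q so Q* = 4.5556 and P* = 150.6667.
With the tax, buyers' net willingness to pay falls by 4: (178 - 4) - 6Q = 137 + 3Q, so Q_t = 4.1111. Buyers pay P_b = 153.3333; sellers receive P_s = P_b - 4 = 149.3333.
Producer surplus is the triangle above supply below P_s: (1/2)(4.1111)(149.3333 - 137) = 25.3519.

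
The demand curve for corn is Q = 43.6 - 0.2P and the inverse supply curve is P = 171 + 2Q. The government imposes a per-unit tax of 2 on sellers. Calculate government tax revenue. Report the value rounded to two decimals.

12.86

Rewriting demand in inverse form: P = 218 - 5Q.
Without the tax, 218 - 5Q = 171 + 2Q so Q* = 6.7143 and P* = 184.4286.
With the tax, sellers need 2 more per unit: 218 - 5Q = 171 + 2Q + 2, so Q_t = 6.4286. Buyers pay P_b = 185.8571; sellers receive P_s = P_b - 2 = 183.8571.
Tax revenue = t x Q_t = 2 x 6.4286 = 12.8571.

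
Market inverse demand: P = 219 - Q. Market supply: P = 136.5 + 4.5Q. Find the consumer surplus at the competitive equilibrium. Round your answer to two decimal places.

112.50

Equilibrium: 219 - Q = 136.5 + 4.5Q, so Q* = 15 and P* = 204.
Consumer surplus is the triangle under demand above P*: (1/2)(15)(219 - 204) = (1/2)(15)(15) = 112.5.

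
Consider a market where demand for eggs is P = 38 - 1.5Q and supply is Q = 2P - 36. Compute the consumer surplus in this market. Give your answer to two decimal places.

Rewriting supply in inverse form: P = 18 + 0.5Q.
Setting demand equal to supply, 20 = 2Q, so Q* = 10 and P* = 23.
CS is the area between the demand curve and P* from 0 to Q*: (1/2)(10)(15) = 75.

75.00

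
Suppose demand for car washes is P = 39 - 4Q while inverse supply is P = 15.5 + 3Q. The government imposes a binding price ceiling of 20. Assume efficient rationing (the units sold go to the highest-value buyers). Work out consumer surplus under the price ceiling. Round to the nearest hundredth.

24.00

Free-market equilibrium: 39 - 4Q = 15.5 + 3Q gives Q* = 3.3571, P* = 25.5714.
At P = 20, sellers supply (20 - 15.5)/3 = 1.5 while buyers want more, so the quantity traded is 1.5 at price 20.
The demand price at Q = 1.5 is 33. CS is the trapezoid between demand and 20 over [0, 1.5]: (1/2)[(39 - 20) + (33 - 20)](1.5) = 24.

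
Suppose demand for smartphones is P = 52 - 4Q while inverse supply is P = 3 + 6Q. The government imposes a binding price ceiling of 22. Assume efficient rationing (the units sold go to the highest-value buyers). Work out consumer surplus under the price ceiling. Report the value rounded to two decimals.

Free-market equilibrium: 52 - 4Q = 3 + 6Q gives Q* = 4.9, P* = 32.4.
At the ceiling price 22, quantity supplied is (22 - 3)/6 = 3.1667; supply is the short side, so Q = 3.1667 trades at P = 22.
The demand price at Q = 3.1667 is 39.3333. CS is the trapezoid between demand and 22 over [0, 3.1667]: (1/2)[(52 - 22) + (39.3333 - 22)](3.1667) = 74.9444.

74.94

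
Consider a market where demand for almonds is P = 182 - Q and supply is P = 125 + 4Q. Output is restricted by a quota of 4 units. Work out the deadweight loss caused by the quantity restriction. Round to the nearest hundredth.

136.90

Unrestricted equilibrium: Q* = (182 - 125)/(1 + 4) = 11.4.
At Q = 4 the demand price is 182 - (4) = 178 and the supply price is 125 + 4(4) = 141.
Deadweight loss is the triangle between the curves from 4 to 11.4: (1/2)(178 - 141)(11.4 - 4) = 136.9.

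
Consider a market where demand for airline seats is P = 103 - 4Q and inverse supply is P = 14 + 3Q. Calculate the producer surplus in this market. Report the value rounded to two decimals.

Setting demand equal to supply, 89 = 7Q, so Q* = 12.7143 and P* = 52.1429.
The supply curve's price intercept is 14, so PS = (1/2)(Q*)(P* - 14) = (1/2)(12.7143)(38.1429) = 242.4796.

242.48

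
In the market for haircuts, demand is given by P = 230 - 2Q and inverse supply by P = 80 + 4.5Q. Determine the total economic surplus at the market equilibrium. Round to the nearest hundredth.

Set 230 - 2Q = 80 + 4.5Q, which gives 150 = 6.5Q, so Q* = 23.0769 and P* = 230 - 2(23.0769) = 183.8462.
Total surplus is the full triangle between the curves from 0 to Q*: (1/2)(23.0769)(230 - 80) = 1730.7692.

1730.77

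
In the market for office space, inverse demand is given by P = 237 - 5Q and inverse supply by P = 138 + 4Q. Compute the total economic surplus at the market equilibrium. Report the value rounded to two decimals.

544.50

Setting demand equal to supply, 99 = 9Q, so Q* = 11 and P* = 182.
CS = (1/2)(11)(55) = 302.5 and PS = (1/2)(11)(44) = 242, so total surplus = 544.5.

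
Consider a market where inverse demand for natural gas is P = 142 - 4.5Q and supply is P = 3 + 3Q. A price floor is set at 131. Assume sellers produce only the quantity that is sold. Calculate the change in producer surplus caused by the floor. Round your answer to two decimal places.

-211.30

Free-market equilibrium: 142 - 4.5Q = 3 + 3Q gives Q* = 18.5333, P* = 58.6.
At P = 131, buyers demand (142 - 131)/4.5 = 2.4444 while sellers would supply more, so the quantity traded is 2.4444 at price 131.
PS goes from (1/2)(18.5333)(55.6) = 515.2267 to 303.9259 (computed as (131 - 3)(2.4444) - (1/2)(3)(2.4444)^2), a change of -211.3007.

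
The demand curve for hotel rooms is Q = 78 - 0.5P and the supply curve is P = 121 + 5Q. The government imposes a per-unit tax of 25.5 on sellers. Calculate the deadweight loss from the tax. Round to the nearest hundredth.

46.45

Rewriting demand in inverse form: P = 156 - 2Q.
Without the tax, 156 - 2Q = 121 + 5Q so Q* = 5 and P* = 146.
With the tax, sellers need 25.5 more per unit: 156 - 2Q = 121 + 5Q + 25.5, so Q_t = 1.3571. Buyers pay P_b = 153.2857; sellers receive P_s = P_b - 25.5 = 127.7857.
The welfare triangle lost has base Q* - Q_t = 3.6429 and height t = 25.5, so DWL = (1/2)(3.6429)(25.5) = 46.4464.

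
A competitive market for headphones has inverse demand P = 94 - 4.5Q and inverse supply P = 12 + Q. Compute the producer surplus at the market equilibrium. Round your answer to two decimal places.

111.14

Equilibrium: 94 - 4.5Q = 12 + Q, so Q* = 14.9091 and P* = 26.9091.
The supply curve's price intercept is 12, so PS = (1/2)(Q*)(P* - 12) = (1/2)(14.9091)(14.9091) = 111.1405.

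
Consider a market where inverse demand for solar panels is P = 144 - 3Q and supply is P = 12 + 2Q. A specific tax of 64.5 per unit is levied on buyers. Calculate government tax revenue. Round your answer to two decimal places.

Without the tax, 144 - 3Q = 12 + 2Q so Q* = 26.4 and P* = 64.8.
With the tax, buyers' net willingness to pay falls by 64.5: (144 - 64.5) - 3Q = 12 + 2Q, so Q_t = 13.5. Buyers pay P_b = 103.5; sellers receive P_s = P_b - 64.5 = 39.
Tax revenue = t x Q_t = 64.5 x 13.5 = 870.75.

870.75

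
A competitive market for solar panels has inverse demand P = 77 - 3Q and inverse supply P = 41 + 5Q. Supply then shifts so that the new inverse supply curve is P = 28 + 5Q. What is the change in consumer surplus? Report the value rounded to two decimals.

25.90

Initial equilibrium: Q_0 = 4.5, P_0 = 63.5; CS_0 = (1/2)(4.5)(13.5) = 30.375, PS_0 = (1/2)(4.5)(22.5) = 50.625.
New equilibrium: 77 - 3Q = 28 + 5Q gives Q_1 = 6.125, P_1 = 58.625; CS_1 = 56.2734, PS_1 = 93.7891.
Change in consumer surplus = 56.2734 - 30.375 = 25.8984.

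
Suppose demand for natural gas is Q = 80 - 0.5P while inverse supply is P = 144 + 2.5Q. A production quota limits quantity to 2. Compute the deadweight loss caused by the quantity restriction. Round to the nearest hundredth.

Rewriting demand in inverse form: P = 160 - 2Q.
Unrestricted equilibrium: Q* = (160 - 144)/(2 + 2.5) = 3.5556.
At Q = 2 the demand price is 160 - 2(2) = 156 and the supply price is 144 + 2.5(2) = 149.
Deadweight loss is the triangle between the curves from 2 to 3.5556: (1/2)(156 - 149)(3.5556 - 2) = 5.4444.

5.44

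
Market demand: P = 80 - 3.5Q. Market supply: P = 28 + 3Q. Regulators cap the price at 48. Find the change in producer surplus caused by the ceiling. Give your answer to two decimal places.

Without the control, 80 - 3.5Q = 28 + 3Q so Q* = 8 and P* = 52.
At the ceiling price 48, quantity supplied is (48 - 28)/3 = 6.6667; supply is the short side, so Q = 6.6667 trades at P = 48.
PS goes from (1/2)(8)(24) = 96 to 66.6667 (computed as (48 - 28)(6.6667) - (1/2)(3)(6.6667)^2), a change of -29.3333.

-29.33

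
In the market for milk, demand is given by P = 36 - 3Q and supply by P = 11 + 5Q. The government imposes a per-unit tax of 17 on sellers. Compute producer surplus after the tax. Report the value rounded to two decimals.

Without the tax, 36 - 3Q = 11 + 5Q so Q* = 3.125 and P* = 26.625.
A tax on sellers shifts supply up by 17: 36 - 3Q = 11 + 5Q + 17, so Q_t = 1. Buyers pay P_b = 33; sellers receive P_s = P_b - 17 = 16.
Producer surplus is the triangle above supply below P_s: (1/2)(1)(16 - 11) = 2.5.

2.50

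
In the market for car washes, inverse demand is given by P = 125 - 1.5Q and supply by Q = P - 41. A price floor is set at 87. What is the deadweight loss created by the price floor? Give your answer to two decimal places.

Rewriting supply in inverse form: P = 41 + Q.
Without the control, 125 - 1.5Q = 41 + Q so Q* = 33.6 and P* = 74.6.
At P = 87, buyers demand (125 - 87)/1.5 = 25.3333 while sellers would supply more, so the quantity traded is 25.3333 at price 87.
The lost-trades triangle has base Q* - 25.3333 = 8.2667 and height equal to the gap between the curves at Q = 25.3333, which is 87 - 66.3333 = 20.6667. DWL = (1/2)(8.2667)(20.6667) = 85.4222.

85.42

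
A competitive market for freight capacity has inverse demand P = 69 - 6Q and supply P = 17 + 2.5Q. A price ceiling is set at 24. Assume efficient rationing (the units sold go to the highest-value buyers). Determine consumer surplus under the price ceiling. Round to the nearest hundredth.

102.48

Without the control, 69 - 6Q = 17 + 2.5Q so Q* = 6.1176 and P* = 32.2941.
At the ceiling price 24, quantity supplied is (24 - 17)/2.5 = 2.8; supply is the short side, so Q = 2.8 trades at P = 24.
The demand price at Q = 2.8 is 52.2. CS is the trapezoid between demand and 24 over [0, 2.8]: (1/2)[(69 - 24) + (52.2 - 24)](2.8) = 102.48.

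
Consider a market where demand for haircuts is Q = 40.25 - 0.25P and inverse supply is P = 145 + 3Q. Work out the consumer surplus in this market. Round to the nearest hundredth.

10.45

Rewriting demand in inverse form: P = 161 - 4Q.
Set 161 - 4Q = 145 + 3Q, which gives 16 = 7Q, so Q* = 2.2857 and P* = 161 - 4(2.2857) = 151.8571.
CS is the area between the demand curve and P* from 0 to Q*: (1/2)(2.2857)(9.1429) = 10.449.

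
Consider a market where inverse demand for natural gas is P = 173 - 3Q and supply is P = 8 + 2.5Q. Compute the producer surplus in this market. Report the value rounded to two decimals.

1125.00

Setting demand equal to supply, 165 = 5.5Q, so Q* = 30 and P* = 83.
PS is the area between P* and the supply curve from 0 to Q*: (1/2)(30)(75) = 1125.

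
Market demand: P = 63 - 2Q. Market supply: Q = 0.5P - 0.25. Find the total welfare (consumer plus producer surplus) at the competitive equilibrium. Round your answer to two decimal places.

488.28

Rewriting supply in inverse form: P = 0.5 + 2Q.
Setting demand equal to supply, 62.5 = 4Q, so Q* = 15.625 and P* = 31.75.
Total surplus is the full triangle between the curves from 0 to Q*: (1/2)(15.625)(63 - 0.5) = 488.2812.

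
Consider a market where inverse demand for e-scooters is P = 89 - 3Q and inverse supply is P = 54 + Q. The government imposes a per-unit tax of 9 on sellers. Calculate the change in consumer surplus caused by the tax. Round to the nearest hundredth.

-51.47

Without the tax, 89 - 3Q = 54 + Q so Q* = 8.75 and P* = 62.75.
With the tax, sellers need 9 more per unit: 89 - 3Q = 54 + Q + 9, so Q_t = 6.5. Buyers pay P_b = 69.5; sellers receive P_s = P_b - 9 = 60.5.
CS falls from (1/2)(8.75)(26.25) = 114.8438 to (1/2)(6.5)(19.5) = 63.375, a change of -51.4688.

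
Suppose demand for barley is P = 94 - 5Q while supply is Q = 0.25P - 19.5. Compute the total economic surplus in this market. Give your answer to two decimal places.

14.22

Rewriting supply in inverse form: P = 78 + 4Q.
Equilibrium: 94 - 5Q = 78 + 4Q, so Q* = 1.7778 and P* = 85.1111.
CS = (1/2)(1.7778)(8.8889) = 7.9012 and PS = (1/2)(1.7778)(7.1111) = 6.321, so total surplus = 14.2222.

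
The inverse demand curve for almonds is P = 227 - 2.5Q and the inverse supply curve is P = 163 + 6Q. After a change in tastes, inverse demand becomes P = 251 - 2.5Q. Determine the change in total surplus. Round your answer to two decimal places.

Initial equilibrium: Q_0 = 7.5294, P_0 = 208.1765; CS_0 = (1/2)(7.5294)(18.8235) = 70.8651, PS_0 = (1/2)(7.5294)(45.1765) = 170.0761.
New equilibrium: 251 - 2.5Q = 163 + 6Q gives Q_1 = 10.3529, P_1 = 225.1176; CS_1 = 133.9792, PS_1 = 321.5502.
Change in total surplus = (133.9792 + 321.5502) - (70.8651 + 170.0761) = 214.5882.

214.59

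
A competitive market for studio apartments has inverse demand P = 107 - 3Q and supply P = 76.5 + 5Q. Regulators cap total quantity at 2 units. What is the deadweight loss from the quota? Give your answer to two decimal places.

13.14

Unrestricted equilibrium: Q* = (107 - 76.5)/(3 + 5) = 3.8125.
At Q = 2 the demand price is 107 - 3(2) = 101 and the supply price is 76.5 + 5(2) = 86.5.
Deadweight loss is the triangle between the curves from 2 to 3.8125: (1/2)(101 - 86.5)(3.8125 - 2) = 13.1406.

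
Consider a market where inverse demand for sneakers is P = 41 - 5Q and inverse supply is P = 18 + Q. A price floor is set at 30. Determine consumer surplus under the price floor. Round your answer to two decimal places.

12.10

Without the control, 41 - 5Q = 18 + Q so Q* = 3.8333 and P* = 21.8333.
At P = 30, buyers demand (41 - 30)/5 = 2.2 while sellers would supply more, so the quantity traded is 2.2 at price 30.
CS is the triangle under demand above 30: (1/2)(2.2)(41 - 30) = 12.1.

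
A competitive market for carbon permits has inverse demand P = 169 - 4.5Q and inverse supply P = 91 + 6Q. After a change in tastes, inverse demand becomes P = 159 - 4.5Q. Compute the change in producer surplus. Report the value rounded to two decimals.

-39.73

Initial equilibrium: Q_0 = 7.4286, P_0 = 135.5714; CS_0 = (1/2)(7.4286)(33.4286) = 124.1633, PS_0 = (1/2)(7.4286)(44.5714) = 165.551.
New equilibrium: 159 - 4.5Q = 91 + 6Q gives Q_1 = 6.4762, P_1 = 129.8571; CS_1 = 94.3673, PS_1 = 125.8231.
Change in producer surplus = 125.8231 - 165.551 = -39.7279.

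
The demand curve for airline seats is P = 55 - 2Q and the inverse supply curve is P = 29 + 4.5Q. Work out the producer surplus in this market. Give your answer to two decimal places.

36.00

Setting demand equal to supply, 26 = 6.5Q, so Q* = 4 and P* = 47.
PS is the area between P* and the supply curve from 0 to Q*: (1/2)(4)(18) = 36.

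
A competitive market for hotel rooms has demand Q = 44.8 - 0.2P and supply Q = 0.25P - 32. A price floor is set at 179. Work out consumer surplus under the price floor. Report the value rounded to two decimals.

202.50

Rewriting demand in inverse form: P = 224 - 5Q.
Rewriting supply in inverse form: P = 128 + 4Q.
Free-market equilibrium: 224 - 5Q = 128 + 4Q gives Q* = 10.6667, P* = 170.6667.
At the floor price 179, quantity demanded is (224 - 179)/5 = 9; demand is the short side, so Q = 9 trades at P = 179.
CS is the triangle under demand above 179: (1/2)(9)(224 - 179) = 202.5.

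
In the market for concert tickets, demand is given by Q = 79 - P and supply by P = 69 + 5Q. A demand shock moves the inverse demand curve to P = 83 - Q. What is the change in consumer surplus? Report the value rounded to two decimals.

Rewriting demand in inverse form: P = 79 - Q.
Initial equilibrium: Q_0 = 1.6667, P_0 = 77.3333; CS_0 = (1/2)(1.6667)(1.6667) = 1.3889, PS_0 = (1/2)(1.6667)(8.3333) = 6.9444.
New equilibrium: 83 - Q = 69 + 5Q gives Q_1 = 2.3333, P_1 = 80.6667; CS_1 = 2.7222, PS_1 = 13.6111.
Change in consumer surplus = 2.7222 - 1.3889 = 1.3333.

1.33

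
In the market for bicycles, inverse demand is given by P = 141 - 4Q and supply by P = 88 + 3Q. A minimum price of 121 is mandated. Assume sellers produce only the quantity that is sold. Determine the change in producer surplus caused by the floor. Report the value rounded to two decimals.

41.51

Free-market equilibrium: 141 - 4Q = 88 + 3Q gives Q* = 7.5714, P* = 110.7143.
At P = 121, buyers demand (141 - 121)/4 = 5 while sellers would supply more, so the quantity traded is 5 at price 121.
PS goes from (1/2)(7.5714)(22.7143) = 85.9898 to 127.5 (computed as (121 - 88)(5) - (1/2)(3)(5)^2), a change of 41.5102.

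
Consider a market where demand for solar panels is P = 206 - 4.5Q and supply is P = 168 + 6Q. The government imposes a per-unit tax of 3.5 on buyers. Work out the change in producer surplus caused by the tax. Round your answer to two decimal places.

-6.90

Pre-tax equilibrium: 206 - 4.5Q = 168 + 6Q gives Q* = 3.619, P* = 189.7143.
A tax on buyers shifts demand down by 3.5: (206 - 3.5) - 4.5Q = 168 + 6Q, so Q_t = 3.2857. Buyers pay P_b = 191.2143; sellers receive P_s = P_b - 3.5 = 187.7143.
Producers lose the trapezoid between P_s and P* out to Q_t plus the triangle from Q_t to Q*: change in PS = 32.3878 - 39.2925 = -6.9048.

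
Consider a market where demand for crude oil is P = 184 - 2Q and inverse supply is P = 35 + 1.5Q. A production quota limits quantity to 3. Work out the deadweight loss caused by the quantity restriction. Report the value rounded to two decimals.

Without the quota, 184 - 2Q = 35 + 1.5Q gives Q* = 42.5714.
At Q = 3 the demand price is 184 - 2(3) = 178 and the supply price is 35 + 1.5(3) = 39.5.
Deadweight loss is the triangle between the curves from 3 to 42.5714: (1/2)(178 - 39.5)(42.5714 - 3) = 2740.3214.

2740.32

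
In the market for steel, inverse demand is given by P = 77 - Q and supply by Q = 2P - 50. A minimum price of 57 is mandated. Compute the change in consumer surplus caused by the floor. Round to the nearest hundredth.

-400.89

Rewriting supply in inverse form: P = 25 + 0.5Q.
Without the control, 77 - Q = 25 + 0.5Q so Q* = 34.6667 and P* = 42.3333.
At P = 57, buyers demand (77 - 57)/1 = 20 while sellers would supply more, so the quantity traded is 20 at price 57.
CS goes from (1/2)(34.6667)(34.6667) = 600.8889 to 200 (computed as (77 - 57)(20) - (1/2)(1)(20)^2), a change of -400.8889.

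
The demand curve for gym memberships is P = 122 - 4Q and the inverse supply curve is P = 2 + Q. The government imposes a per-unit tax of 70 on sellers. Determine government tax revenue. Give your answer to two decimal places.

700.00

Without the tax, 122 - 4Q = 2 + Q so Q* = 24 and P* = 26.
A tax on sellers shifts supply up by 70: 122 - 4Q = 2 + Q + 70, so Q_t = 10. Buyers pay P_b = 82; sellers receive P_s = P_b - 70 = 12.
Revenue is the tax times quantity traded: 70 x 10 = 700.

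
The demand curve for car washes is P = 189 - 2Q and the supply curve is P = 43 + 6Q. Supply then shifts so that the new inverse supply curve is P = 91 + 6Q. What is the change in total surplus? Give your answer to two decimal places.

-732.00

Initial equilibrium: Q_0 = 18.25, P_0 = 152.5; CS_0 = (1/2)(18.25)(36.5) = 333.0625, PS_0 = (1/2)(18.25)(109.5) = 999.1875.
New equilibrium: 189 - 2Q = 91 + 6Q gives Q_1 = 12.25, P_1 = 164.5; CS_1 = 150.0625, PS_1 = 450.1875.
Change in total surplus = (150.0625 + 450.1875) - (333.0625 + 999.1875) = -732.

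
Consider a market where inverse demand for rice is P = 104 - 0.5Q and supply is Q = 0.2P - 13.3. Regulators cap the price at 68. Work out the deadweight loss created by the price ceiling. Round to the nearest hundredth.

Rewriting supply in inverse form: P = 66.5 + 5Q.
Without the control, 104 - 0.5Q = 66.5 + 5Q so Q* = 6.8182 and P* = 100.5909.
At the ceiling price 68, quantity supplied is (68 - 66.5)/5 = 0.3; supply is the short side, so Q = 0.3 trades at P = 68.
The lost-trades triangle has base Q* - 0.3 = 6.5182 and height equal to the gap between the curves at Q = 0.3, which is 103.85 - 68 = 35.85. DWL = (1/2)(6.5182)(35.85) = 116.8384.

116.84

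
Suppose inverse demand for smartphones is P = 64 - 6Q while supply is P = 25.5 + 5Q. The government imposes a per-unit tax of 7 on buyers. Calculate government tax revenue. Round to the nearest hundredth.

Pre-tax equilibrium: 64 - 6Q = 25.5 + 5Q gives Q* = 3.5, P* = 43.
With the tax, buyers' net willingness to pay falls by 7: (64 - 7) - 6Q = 25.5 + 5Q, so Q_t = 2.8636. Buyers pay P_b = 46.8182; sellers receive P_s = P_b - 7 = 39.8182.
Tax revenue = t x Q_t = 7 x 2.8636 = 20.0455.

20.05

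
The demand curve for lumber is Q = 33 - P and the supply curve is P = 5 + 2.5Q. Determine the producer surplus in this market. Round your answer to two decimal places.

Rewriting demand in inverse form: P = 33 - Q.
Setting demand equal to supply, 28 = 3.5Q, so Q* = 8 and P* = 25.
The supply curve's price intercept is 5, so PS = (1/2)(Q*)(P* - 5) = (1/2)(8)(20) = 80.

80.00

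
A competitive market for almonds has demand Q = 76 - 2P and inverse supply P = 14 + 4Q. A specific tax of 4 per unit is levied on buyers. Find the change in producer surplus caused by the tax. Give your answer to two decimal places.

Rewriting demand in inverse form: P = 38 - 0.5Q.
Pre-tax equilibrium: 38 - 0.5Q = 14 + 4Q gives Q* = 5.3333, P* = 35.3333.
A tax on buyers shifts demand down by 4: (38 - 4) - 0.5Q = 14 + 4Q, so Q_t = 4.4444. Buyers pay P_b = 35.7778; sellers receive P_s = P_b - 4 = 31.7778.
PS falls from (1/2)(5.3333)(21.3333) = 56.8889 to (1/2)(4.4444)(17.7778) = 39.5062, a change of -17.3827.

-17.38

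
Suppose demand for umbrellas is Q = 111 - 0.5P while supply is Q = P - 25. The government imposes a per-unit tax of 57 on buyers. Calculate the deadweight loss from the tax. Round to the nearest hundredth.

Rewriting demand in inverse form: P = 222 - 2Q.
Rewriting supply in inverse form: P = 25 + Q.
Without the tax, 222 - 2Q = 25 + Q so Q* = 65.6667 and P* = 90.6667.
With the tax, buyers' net willingness to pay falls by 57: (222 - 57) - 2Q = 25 + Q, so Q_t = 46.6667. Buyers pay P_b = 128.6667; sellers receive P_s = P_b - 57 = 71.6667.
The welfare triangle lost has base Q* - Q_t = 19 and height t = 57, so DWL = (1/2)(19)(57) = 541.5.

541.50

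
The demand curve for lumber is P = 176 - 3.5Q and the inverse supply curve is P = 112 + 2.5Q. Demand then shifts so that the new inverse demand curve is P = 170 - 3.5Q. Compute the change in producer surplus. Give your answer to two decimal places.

Initial equilibrium: Q_0 = 10.6667, P_0 = 138.6667; CS_0 = (1/2)(10.6667)(37.3333) = 199.1111, PS_0 = (1/2)(10.6667)(26.6667) = 142.2222.
New equilibrium: 170 - 3.5Q = 112 + 2.5Q gives Q_1 = 9.6667, P_1 = 136.1667; CS_1 = 163.5278, PS_1 = 116.8056.
Change in producer surplus = 116.8056 - 142.2222 = -25.4167.

-25.42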